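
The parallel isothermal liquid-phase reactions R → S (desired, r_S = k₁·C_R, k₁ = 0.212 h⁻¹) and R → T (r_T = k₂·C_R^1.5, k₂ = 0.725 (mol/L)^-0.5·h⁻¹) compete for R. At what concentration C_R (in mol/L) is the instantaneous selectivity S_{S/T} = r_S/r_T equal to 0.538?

0.295 mol/L

S_{S/T} = (k₁/k₂)·C_R^-0.5 ⇒ C_R = (S·k₂/k₁)^(-2).
= (0.538×0.725/0.212)^(-2) = (1.840)^(-2) = 0.295 mol/L.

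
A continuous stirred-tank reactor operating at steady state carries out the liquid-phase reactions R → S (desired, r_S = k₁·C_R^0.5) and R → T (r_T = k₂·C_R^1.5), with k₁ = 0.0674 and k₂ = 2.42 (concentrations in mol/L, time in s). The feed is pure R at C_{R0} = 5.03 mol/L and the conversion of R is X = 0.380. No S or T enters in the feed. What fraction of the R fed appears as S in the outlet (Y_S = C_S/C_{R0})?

0.00336

Exit C_R = C_{R0}(1−X) = 5.03×0.620 = 3.119 mol/L.
Rates in a CSTR are evaluated at the outlet concentration: r_S = 0.0674×3.119^0.5 = 0.1190, r_T = 2.42×3.119^1.5 = 13.33.
Fraction of consumed R going to S: r_S/(r_S+r_T) = 0.008852.
C_S = 0.008852·C_{R0}·X = 0.008852×5.03×0.380 = 0.0169 mol/L; Y_S = C_S/C_{R0} = 0.00336.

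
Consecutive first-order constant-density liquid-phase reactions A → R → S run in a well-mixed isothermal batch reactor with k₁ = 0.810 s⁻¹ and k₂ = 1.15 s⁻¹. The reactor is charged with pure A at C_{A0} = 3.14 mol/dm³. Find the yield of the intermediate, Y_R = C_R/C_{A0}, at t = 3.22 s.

Solving the coupled first-order balances gives C_R(t) = [k₁/(k₂−k₁)]·C_{A0}·(e^(−k₁t) − e^(−k₂t)).
e^(−k₁t) = e^(−0.810×3.22) = e^(−2.608) = 0.07367; e^(−k₂t) = e^(−3.703) = 0.02465.
C_R = 0.810×3.14/(1.15−0.810) × (0.07367−0.02465) = 7.481×0.04902 = 0.3667 mol/dm³.
Y_R = C_R/C_{A0} = 0.3667/3.14 = 0.117.

0.117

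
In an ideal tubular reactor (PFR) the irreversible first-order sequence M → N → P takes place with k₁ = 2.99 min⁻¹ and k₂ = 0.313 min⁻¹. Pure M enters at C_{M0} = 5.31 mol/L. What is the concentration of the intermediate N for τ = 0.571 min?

3.88 mol/L

Solving the coupled first-order balances gives C_N(τ) = [k₁/(k₂−k₁)]·C_{M0}·(e^(−k₁τ) − e^(−k₂τ)).
e^(−k₁τ) = e^(−2.99×0.571) = e^(−1.707) = 0.1814; e^(−k₂τ) = e^(−0.1787) = 0.8363.
C_N = 2.99×5.31/(0.313−2.99) × (0.1814−0.8363) = (-5.931)×(-0.6550) = 3.885 mol/L.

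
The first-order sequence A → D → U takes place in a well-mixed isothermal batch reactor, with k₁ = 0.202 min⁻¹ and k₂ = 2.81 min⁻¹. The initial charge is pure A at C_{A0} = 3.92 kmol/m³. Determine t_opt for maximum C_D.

1.01 min

Setting dC_D/dt = 0 gives t_opt = ln(k₂/k₁)/(k₂−k₁).
= ln(2.81/0.202)/(2.81−0.202) = ln(13.91)/2.608 = 2.633/2.608 = 1.01 min.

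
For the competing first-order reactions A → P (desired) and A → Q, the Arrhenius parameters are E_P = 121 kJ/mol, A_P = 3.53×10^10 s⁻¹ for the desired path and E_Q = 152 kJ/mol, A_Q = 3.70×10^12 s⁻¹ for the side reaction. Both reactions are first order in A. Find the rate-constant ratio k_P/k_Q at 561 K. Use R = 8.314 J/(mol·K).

7.35

k_P/k_Q = (A_P/A_Q)·exp[−(E_P−E_Q)/(RT)] = (A_P/A_Q)·exp[(E_Q−E_P)/(RT)].
(E_Q−E_P)/(RT) = (152−121)×10³/(8.314×561) = 31000/4664 = 6.646.
k_P/k_Q = (3.53×10^10/3.70×10^12)·exp(6.646) = 0.009541 × 770.0 = 7.35.
Since E_P < E_Q, lowering the temperature improves selectivity toward P.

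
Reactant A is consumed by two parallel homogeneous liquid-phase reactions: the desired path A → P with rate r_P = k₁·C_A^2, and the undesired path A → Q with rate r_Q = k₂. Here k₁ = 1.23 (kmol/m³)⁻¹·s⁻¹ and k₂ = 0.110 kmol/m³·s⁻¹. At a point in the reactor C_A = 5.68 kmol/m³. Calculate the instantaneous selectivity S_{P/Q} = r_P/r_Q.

S_{P/Q} = r_P/r_Q = (k₁·C_A^2)/(k₂) = (k₁/k₂)·C_A^2.
= (1.23×5.680^2) / (0.110) = 39.68/0.1100 = 361.

361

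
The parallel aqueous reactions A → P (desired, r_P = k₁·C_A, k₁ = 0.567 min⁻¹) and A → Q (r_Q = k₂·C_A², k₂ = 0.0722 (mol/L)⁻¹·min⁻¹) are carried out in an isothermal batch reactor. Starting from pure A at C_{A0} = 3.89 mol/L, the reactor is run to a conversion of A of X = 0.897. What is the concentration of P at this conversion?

C_A = C_{A0}(1−X) = 0.4007 mol/L.
Along a PFR/batch, dC_P/dC_A = −r_P/(r_P+r_Q) = −k₁/(k₁+k₂·C_A).
Integrating from C_{A0} to C_A: C_P = (0.567/0.0722)·ln[(0.567+0.0722·3.89)/(0.567+0.0722·0.401)] = 7.853·ln(0.8479/0.5959) = 2.769 mol/L.

2.77 mol/L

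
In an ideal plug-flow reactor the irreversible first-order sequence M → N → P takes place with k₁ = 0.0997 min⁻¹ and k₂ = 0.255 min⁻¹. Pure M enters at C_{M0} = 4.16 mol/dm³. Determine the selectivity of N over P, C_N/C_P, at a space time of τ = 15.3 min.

0.193

For first-order series with pure M initially, C_N(τ) = k₁C_{M0}/(k₂−k₁)·(e^(−k₁τ) − e^(−k₂τ)).
e^(−k₁τ) = e^(−0.0997×15.3) = e^(−1.525) = 0.2175; e^(−k₂τ) = e^(−3.902) = 0.02021.
C_N = 0.0997×4.16/(0.255−0.0997) × (0.2175−0.02021) = 2.671×0.1973 = 0.5270 mol/dm³.
C_M = C_{M0}e^(−k₁τ) = 0.9049 mol/dm³, so C_P = C_{M0}−C_M−C_N = 2.728 mol/dm³; C_N/C_P = 0.193.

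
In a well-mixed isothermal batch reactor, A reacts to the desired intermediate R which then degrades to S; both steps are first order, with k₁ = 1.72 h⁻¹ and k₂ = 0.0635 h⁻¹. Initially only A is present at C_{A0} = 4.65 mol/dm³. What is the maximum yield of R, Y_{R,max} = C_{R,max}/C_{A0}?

0.881

For a first-order series the maximum intermediate yield is C_{R,max}/C_{A0} = (k₁/k₂)^[k₂/(k₂−k₁)].
= (1.72/0.0635)^(0.0635/(0.0635−1.72)) = (27.09)^(-0.03833) = 0.8812.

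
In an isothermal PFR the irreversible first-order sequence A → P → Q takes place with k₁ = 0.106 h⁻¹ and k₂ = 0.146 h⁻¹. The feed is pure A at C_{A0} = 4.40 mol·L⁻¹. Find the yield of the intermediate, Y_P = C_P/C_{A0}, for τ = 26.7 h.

For first-order series with pure A initially, C_P(τ) = k₁C_{A0}/(k₂−k₁)·(e^(−k₁τ) − e^(−k₂τ)).
e^(−k₁τ) = e^(−0.106×26.7) = e^(−2.830) = 0.05900; e^(−k₂τ) = e^(−3.898) = 0.02028.
C_P = 0.106×4.40/(0.146−0.106) × (0.05900−0.02028) = 11.66×0.03872 = 0.4515 mol·L⁻¹.
Y_P = C_P/C_{A0} = 0.4515/4.40 = 0.103.

0.103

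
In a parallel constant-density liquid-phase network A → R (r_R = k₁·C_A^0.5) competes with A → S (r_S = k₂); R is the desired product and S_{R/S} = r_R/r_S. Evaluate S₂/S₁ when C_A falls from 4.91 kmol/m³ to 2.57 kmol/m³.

0.723

S_{R/S} = (k₁/k₂)·C_A^0.5, so S₂/S₁ = (C_{A,2}/C_{A,1})^0.5.
= (2.57/4.91)^0.5 = (0.5234)^0.5 = 0.723.
Selectivity toward R falls as C_A falls — high-concentration operation is favoured.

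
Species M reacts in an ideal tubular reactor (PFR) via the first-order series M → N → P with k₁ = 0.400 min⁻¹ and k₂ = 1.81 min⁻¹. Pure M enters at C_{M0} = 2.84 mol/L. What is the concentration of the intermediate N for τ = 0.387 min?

0.290 mol/L

The intermediate concentration in a first-order A→B→C sequence is C_N = k₁C_{M0}(e^(−k₁τ) − e^(−k₂τ))/(k₂−k₁).
e^(−k₁τ) = e^(−0.400×0.387) = e^(−0.1548) = 0.8566; e^(−k₂τ) = e^(−0.7005) = 0.4964.
C_N = 0.400×2.84/(1.81−0.400) × (0.8566−0.4964) = 0.8057×0.3602 = 0.2902 mol/L.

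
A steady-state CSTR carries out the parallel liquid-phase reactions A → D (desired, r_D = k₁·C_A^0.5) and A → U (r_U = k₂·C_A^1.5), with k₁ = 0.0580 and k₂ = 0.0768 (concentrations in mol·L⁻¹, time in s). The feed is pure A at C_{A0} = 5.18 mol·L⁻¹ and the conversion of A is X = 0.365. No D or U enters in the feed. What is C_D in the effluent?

Exit C_A = C_{A0}(1−X) = 5.18×0.635 = 3.289 mol·L⁻¹.
In a CSTR the entire volume is at exit conditions, so r_D = 0.0580×3.289^0.5 = 0.1052 and r_U = 0.0768×3.289^1.5 = 0.4582.
Fraction of consumed A going to D: r_D/(r_D+r_U) = 0.1867.
C_D = 0.1867·C_{A0}·X = 0.1867×5.18×0.365 = 0.353 mol·L⁻¹.

0.353 mol·L⁻¹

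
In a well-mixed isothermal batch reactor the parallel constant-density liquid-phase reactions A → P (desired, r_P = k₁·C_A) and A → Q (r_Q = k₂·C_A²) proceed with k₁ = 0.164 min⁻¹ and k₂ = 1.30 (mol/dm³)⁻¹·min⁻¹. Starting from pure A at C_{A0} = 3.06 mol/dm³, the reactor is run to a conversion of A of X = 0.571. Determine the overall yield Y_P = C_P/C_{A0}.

C_A = C_{A0}(1−X) = 1.313 mol/dm³.
Along a PFR/batch, dC_P/dC_A = −r_P/(r_P+r_Q) = −k₁/(k₁+k₂·C_A).
Integrating from C_{A0} to C_A: C_P = (0.164/1.30)·ln[(0.164+1.30·3.06)/(0.164+1.30·1.31)] = 0.1262·ln(4.142/1.871) = 0.1003 mol/dm³.
Y_P = C_P/C_{A0} = 0.1003/3.06 = 0.0328.

0.0328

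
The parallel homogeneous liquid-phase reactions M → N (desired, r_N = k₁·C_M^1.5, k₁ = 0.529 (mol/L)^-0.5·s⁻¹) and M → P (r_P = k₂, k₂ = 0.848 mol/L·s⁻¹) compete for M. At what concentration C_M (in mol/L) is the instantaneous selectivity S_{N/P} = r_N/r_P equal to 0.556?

S_{N/P} = (k₁/k₂)·C_M^1.5 ⇒ C_M = (S·k₂/k₁)^(1/1.5).
= (0.556×0.848/0.529)^(0.6667) = (0.8913)^(0.6667) = 0.926 mol/L.

0.926 mol/L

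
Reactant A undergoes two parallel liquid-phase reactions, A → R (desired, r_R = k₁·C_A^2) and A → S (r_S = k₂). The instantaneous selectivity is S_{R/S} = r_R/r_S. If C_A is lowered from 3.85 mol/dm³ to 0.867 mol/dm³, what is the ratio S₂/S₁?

S_{R/S} = (k₁/k₂)·C_A^2, so S₂/S₁ = (C_{A,2}/C_{A,1})^2.
= (0.867/3.85)^2 = (0.2252)^2 = 0.0507.
Selectivity toward R falls as C_A falls — high-concentration operation is favoured.

0.0507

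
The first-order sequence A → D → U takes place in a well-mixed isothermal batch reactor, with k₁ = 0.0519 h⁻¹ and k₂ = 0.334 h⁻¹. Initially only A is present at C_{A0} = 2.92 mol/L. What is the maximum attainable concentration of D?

0.322 mol/L

At the optimum, C_{D,max}/C_{A0} = (k₁/k₂)^[k₂/(k₂−k₁)].
= (0.0519/0.334)^(0.334/(0.334−0.0519)) = (0.1554)^(1.184) = 0.1103.
C_{D,max} = 0.1103×2.92 = 0.322 mol/L.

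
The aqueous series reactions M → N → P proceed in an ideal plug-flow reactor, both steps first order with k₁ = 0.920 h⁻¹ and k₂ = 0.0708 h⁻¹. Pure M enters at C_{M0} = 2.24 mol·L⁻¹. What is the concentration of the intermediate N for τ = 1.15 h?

1.39 mol·L⁻¹

The intermediate concentration in a first-order A→B→C sequence is C_N = k₁C_{M0}(e^(−k₁τ) − e^(−k₂τ))/(k₂−k₁).
e^(−k₁τ) = e^(−0.920×1.15) = e^(−1.058) = 0.3471; e^(−k₂τ) = e^(−0.08142) = 0.9218.
C_N = 0.920×2.24/(0.0708−0.920) × (0.3471−0.9218) = (-2.427)×(-0.5747) = 1.395 mol·L⁻¹.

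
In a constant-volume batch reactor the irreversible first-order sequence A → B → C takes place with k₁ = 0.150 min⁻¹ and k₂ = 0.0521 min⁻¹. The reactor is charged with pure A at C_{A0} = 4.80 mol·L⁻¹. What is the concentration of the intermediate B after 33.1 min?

The intermediate concentration in a first-order A→B→C sequence is C_B = k₁C_{A0}(e^(−k₁t) − e^(−k₂t))/(k₂−k₁).
e^(−k₁t) = e^(−0.150×33.1) = e^(−4.965) = 0.006978; e^(−k₂t) = e^(−1.725) = 0.1783.
C_B = 0.150×4.80/(0.0521−0.150) × (0.006978−0.1783) = (-7.354)×(-0.1713) = 1.260 mol·L⁻¹.

1.26 mol·L⁻¹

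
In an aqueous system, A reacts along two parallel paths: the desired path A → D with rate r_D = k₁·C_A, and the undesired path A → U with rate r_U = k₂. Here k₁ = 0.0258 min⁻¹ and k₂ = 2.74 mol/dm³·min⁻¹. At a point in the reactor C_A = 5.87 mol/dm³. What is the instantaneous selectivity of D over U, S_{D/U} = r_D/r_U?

0.0553

S_{D/U} = r_D/r_U = (k₁·C_A)/(k₂) = (k₁/k₂)·C_A.
= (0.0258×5.870) / (2.74) = 0.1514/2.740 = 0.0553.
Since the desired path is higher order in A, keeping C_A high (PFR or concentrated feed) favours D.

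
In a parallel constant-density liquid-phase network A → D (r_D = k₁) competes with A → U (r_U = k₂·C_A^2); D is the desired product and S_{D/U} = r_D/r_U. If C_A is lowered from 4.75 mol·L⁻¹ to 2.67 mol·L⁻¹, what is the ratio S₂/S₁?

3.16

S_{D/U} = (k₁/k₂)·C_A^-2, so S₂/S₁ = (C_{A,2}/C_{A,1})^-2.
= (2.67/4.75)^(-2) = (0.5621)^(-2) = 3.16.
Selectivity toward D rises as C_A falls — low-concentration operation is favoured.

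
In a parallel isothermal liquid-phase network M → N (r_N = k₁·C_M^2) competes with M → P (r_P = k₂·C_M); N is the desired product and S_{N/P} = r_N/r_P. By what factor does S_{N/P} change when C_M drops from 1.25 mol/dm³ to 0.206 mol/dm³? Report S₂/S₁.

S_{N/P} = (k₁/k₂)·C_M, so S₂/S₁ = (C_{M,2}/C_{M,1}).
= 0.206/1.25 = 0.165.
Selectivity toward N falls as C_M falls — high-concentration operation is favoured.

0.165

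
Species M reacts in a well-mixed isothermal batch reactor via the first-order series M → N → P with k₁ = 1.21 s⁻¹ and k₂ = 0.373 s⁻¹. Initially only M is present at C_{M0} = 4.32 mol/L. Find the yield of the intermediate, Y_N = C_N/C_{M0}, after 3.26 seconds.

0.401

For first-order series with pure M initially, C_N(t) = k₁C_{M0}/(k₂−k₁)·(e^(−k₁t) − e^(−k₂t)).
e^(−k₁t) = e^(−1.21×3.26) = e^(−3.945) = 0.01936; e^(−k₂t) = e^(−1.216) = 0.2964.
C_N = 1.21×4.32/(0.373−1.21) × (0.01936−0.2964) = (-6.245)×(-0.2771) = 1.730 mol/L.
Y_N = C_N/C_{M0} = 1.730/4.32 = 0.401.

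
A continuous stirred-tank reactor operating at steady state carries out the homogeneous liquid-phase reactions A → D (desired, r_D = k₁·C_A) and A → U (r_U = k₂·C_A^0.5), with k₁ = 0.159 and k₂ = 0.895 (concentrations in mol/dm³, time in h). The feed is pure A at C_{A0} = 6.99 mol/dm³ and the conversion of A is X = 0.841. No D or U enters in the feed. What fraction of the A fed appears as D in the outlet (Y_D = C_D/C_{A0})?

Exit C_A = C_{A0}(1−X) = 6.99×0.159 = 1.111 mol/dm³.
Rates in a CSTR are evaluated at the outlet concentration: r_D = 0.159×1.111 = 0.1767, r_U = 0.895×1.111^0.5 = 0.9435.
Fraction of consumed A going to D: r_D/(r_D+r_U) = 0.1577.
C_D = 0.1577·C_{A0}·X = 0.1577×6.99×0.841 = 0.927 mol/dm³; Y_D = C_D/C_{A0} = 0.133.

0.133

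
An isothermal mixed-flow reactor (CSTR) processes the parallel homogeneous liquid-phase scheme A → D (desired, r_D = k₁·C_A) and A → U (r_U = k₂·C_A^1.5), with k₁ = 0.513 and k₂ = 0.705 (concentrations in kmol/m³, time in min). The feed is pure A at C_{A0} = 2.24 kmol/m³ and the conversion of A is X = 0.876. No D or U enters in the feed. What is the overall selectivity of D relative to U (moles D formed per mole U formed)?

1.38

Exit C_A = C_{A0}(1−X) = 2.24×0.124 = 0.2778 kmol/m³.
A CSTR operates uniformly at the exit composition, giving r_D = 0.1425 and r_U = 0.1032 (each k·C_A^n at C_A = 0.2778).
Overall selectivity = C_D/C_U = r_Dτ/(r_Uτ) = r_D/r_U = 1.38.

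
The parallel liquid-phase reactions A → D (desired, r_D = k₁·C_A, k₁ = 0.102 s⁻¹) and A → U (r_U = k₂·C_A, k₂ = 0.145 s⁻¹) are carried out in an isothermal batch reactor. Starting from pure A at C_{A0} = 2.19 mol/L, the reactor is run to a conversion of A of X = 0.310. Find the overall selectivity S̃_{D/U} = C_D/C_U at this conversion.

C_A = C_{A0}(1−X) = 1.511 mol/L.
Both paths are first order in A, so the instantaneous fraction to D is constant: dC_D/d(−C_A) = k₁/(k₁+k₂) = 0.4130.
C_D = 0.4130·(C_{A0}−C_A) = 0.4130×0.6789 = 0.280 mol/L.
C_U = (C_{A0}−C_A)−C_D = 0.3985 mol/L; S̃_{D/U} = 0.2804/0.3985 = 0.703.

0.703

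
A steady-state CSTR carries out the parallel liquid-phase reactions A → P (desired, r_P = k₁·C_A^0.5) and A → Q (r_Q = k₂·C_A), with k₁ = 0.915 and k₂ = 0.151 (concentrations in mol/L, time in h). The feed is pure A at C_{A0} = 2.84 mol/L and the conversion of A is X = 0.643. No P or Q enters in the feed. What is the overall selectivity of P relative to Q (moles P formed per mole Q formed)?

6.02

Exit C_A = C_{A0}(1−X) = 2.84×0.357 = 1.014 mol/L.
A CSTR operates uniformly at the exit composition, giving r_P = 0.9213 and r_Q = 0.1531 (each k·C_A^n at C_A = 1.014).
Overall selectivity = C_P/C_Q = r_Pτ/(r_Qτ) = r_P/r_Q = 6.02.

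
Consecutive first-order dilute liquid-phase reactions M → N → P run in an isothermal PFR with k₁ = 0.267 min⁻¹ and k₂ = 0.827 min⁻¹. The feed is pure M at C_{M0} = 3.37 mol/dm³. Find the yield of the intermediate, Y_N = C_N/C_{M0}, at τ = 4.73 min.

For first-order series with pure M initially, C_N(τ) = k₁C_{M0}/(k₂−k₁)·(e^(−k₁τ) − e^(−k₂τ)).
e^(−k₁τ) = e^(−0.267×4.73) = e^(−1.263) = 0.2828; e^(−k₂τ) = e^(−3.912) = 0.02001.
C_N = 0.267×3.37/(0.827−0.267) × (0.2828−0.02001) = 1.607×0.2628 = 0.4223 mol/dm³.
Y_N = C_N/C_{M0} = 0.4223/3.37 = 0.125.

0.125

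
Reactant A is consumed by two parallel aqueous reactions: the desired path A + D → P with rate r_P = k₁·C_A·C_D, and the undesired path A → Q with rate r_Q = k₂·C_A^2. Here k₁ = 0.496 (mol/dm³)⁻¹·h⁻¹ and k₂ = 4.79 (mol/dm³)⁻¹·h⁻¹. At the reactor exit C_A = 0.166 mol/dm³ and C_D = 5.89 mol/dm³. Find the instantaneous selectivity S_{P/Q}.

3.67

S_{P/Q} = r_P/r_Q = (k₁·C_A·C_D)/(k₂·C_A^2) = (k₁/k₂)·C_A⁻¹·C_D.
= (0.496×0.1660×5.890) / (4.79×0.1660^2) = 0.4850/0.1320 = 3.67.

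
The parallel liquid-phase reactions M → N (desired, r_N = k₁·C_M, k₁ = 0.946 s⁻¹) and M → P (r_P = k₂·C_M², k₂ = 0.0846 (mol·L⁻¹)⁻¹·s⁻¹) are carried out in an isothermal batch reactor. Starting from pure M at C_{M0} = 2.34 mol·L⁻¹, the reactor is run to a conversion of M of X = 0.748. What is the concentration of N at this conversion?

1.55 mol·L⁻¹

C_M = C_{M0}(1−X) = 0.5897 mol·L⁻¹.
Along a PFR/batch, dC_N/dC_M = −r_N/(r_N+r_P) = −k₁/(k₁+k₂·C_M).
Integrating from C_{M0} to C_M: C_N = (0.946/0.0846)·ln[(0.946+0.0846·2.34)/(0.946+0.0846·0.590)] = 11.18·ln(1.144/0.9959) = 1.550 mol·L⁻¹.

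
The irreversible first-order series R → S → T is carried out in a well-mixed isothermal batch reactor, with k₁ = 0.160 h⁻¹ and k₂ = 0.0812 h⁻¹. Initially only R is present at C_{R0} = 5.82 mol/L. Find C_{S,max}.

At the optimum, C_{S,max}/C_{R0} = (k₁/k₂)^[k₂/(k₂−k₁)].
= (0.160/0.0812)^(0.0812/(0.0812−0.160)) = (1.970)^(-1.030) = 0.4971.
C_{S,max} = 0.4971×5.82 = 2.89 mol/L.

2.89 mol/L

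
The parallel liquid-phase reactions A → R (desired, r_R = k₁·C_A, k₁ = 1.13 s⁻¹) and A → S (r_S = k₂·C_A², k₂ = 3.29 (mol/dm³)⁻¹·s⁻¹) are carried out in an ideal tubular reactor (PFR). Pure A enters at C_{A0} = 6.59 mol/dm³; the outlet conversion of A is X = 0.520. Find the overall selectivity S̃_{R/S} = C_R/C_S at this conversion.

C_A = C_{A0}(1−X) = 3.163 mol/dm³.
Along a PFR/batch, dC_R/dC_A = −r_R/(r_R+r_S) = −k₁/(k₁+k₂·C_A).
Integrating from C_{A0} to C_A: C_R = (1.13/3.29)·ln[(1.13+3.29·6.59)/(1.13+3.29·3.16)] = 0.3435·ln(22.81/11.54) = 0.2341 mol/dm³.
C_S = (C_{A0}−C_A)−C_R = 3.193 mol/dm³; S̃_{R/S} = 0.2341/3.193 = 0.0733.

0.0733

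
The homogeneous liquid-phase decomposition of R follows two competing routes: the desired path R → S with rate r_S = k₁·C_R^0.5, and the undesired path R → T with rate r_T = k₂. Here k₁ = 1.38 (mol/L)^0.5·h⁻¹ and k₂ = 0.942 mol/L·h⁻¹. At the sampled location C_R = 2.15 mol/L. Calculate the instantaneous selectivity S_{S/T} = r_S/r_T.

2.15

S_{S/T} = r_S/r_T = (k₁·C_R^0.5)/(k₂) = (k₁/k₂)·C_R^0.5.
= (1.38×2.150^0.5) / (0.942) = 2.023/0.9420 = 2.15.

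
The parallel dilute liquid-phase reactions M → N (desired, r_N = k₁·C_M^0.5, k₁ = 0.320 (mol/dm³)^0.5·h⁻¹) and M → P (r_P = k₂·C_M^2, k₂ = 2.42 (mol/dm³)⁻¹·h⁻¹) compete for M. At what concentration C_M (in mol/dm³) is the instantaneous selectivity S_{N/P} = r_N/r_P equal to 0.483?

0.422 mol/dm³

S_{N/P} = (k₁/k₂)·C_M^-1.5 ⇒ C_M = (S·k₂/k₁)^(1/(-1.5)).
= (0.483×2.42/0.320)^(-0.6667) = (3.653)^(-0.6667) = 0.422 mol/dm³.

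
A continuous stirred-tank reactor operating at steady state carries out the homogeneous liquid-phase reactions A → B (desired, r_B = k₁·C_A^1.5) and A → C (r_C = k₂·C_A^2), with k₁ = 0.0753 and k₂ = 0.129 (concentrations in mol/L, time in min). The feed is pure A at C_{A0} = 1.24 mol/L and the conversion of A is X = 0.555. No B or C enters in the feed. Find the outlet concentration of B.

Exit C_A = C_{A0}(1−X) = 1.24×0.445 = 0.5518 mol/L.
Rates in a CSTR are evaluated at the outlet concentration: r_B = 0.0753×0.5518^1.5 = 0.03087, r_C = 0.129×0.5518^2 = 0.03928.
Fraction of consumed A going to B: r_B/(r_B+r_C) = 0.4400.
C_B = 0.4400·C_{A0}·X = 0.4400×1.24×0.555 = 0.303 mol/L.

0.303 mol/L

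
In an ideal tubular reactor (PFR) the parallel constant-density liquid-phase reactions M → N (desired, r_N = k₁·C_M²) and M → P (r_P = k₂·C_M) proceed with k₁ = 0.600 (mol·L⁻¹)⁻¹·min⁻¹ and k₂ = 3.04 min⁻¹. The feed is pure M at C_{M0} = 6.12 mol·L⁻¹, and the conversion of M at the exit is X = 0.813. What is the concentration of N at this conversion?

1.99 mol·L⁻¹

C_M = C_{M0}(1−X) = 1.144 mol·L⁻¹.
Along a PFR/batch, dC_P/dC_M = −r_P/(r_N+r_P) = −k₂/(k₂+k₁·C_M).
Integrating from C_{M0} to C_M: C_P = (3.04/0.600)·ln[(3.04+0.600·6.12)/(3.04+0.600·1.14)] = 5.067·ln(6.712/3.727) = 2.981 mol·L⁻¹.
Then C_N = (C_{M0}−C_M) − C_P = 4.976 − 2.981 = 1.994 mol·L⁻¹.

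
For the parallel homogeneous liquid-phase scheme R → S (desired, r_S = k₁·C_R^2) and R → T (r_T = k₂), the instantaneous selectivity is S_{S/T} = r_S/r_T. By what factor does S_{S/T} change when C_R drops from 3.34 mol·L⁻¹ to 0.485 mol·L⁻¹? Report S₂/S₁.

0.0211

S_{S/T} = (k₁/k₂)·C_R^2, so S₂/S₁ = (C_{R,2}/C_{R,1})^2.
= (0.485/3.34)^2 = (0.1452)^2 = 0.0211.
Selectivity toward S falls as C_R falls — high-concentration operation is favoured.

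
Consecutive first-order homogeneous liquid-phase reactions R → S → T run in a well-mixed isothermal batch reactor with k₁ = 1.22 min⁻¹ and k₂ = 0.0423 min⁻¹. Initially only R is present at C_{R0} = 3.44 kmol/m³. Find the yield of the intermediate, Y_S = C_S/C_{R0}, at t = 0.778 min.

The intermediate concentration in a first-order A→B→C sequence is C_S = k₁C_{R0}(e^(−k₁t) − e^(−k₂t))/(k₂−k₁).
e^(−k₁t) = e^(−1.22×0.778) = e^(−0.9492) = 0.3871; e^(−k₂t) = e^(−0.03291) = 0.9676.
C_S = 1.22×3.44/(0.0423−1.22) × (0.3871−0.9676) = (-3.564)×(-0.5806) = 2.069 kmol/m³.
Y_S = C_S/C_{R0} = 2.069/3.44 = 0.601.

0.601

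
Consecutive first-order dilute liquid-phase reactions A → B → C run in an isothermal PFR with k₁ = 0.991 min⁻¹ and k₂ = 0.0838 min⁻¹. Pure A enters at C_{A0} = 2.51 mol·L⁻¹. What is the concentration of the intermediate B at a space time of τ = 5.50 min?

The intermediate concentration in a first-order A→B→C sequence is C_B = k₁C_{A0}(e^(−k₁τ) − e^(−k₂τ))/(k₂−k₁).
e^(−k₁τ) = e^(−0.991×5.50) = e^(−5.450) = 0.004294; e^(−k₂τ) = e^(−0.4609) = 0.6307.
C_B = 0.991×2.51/(0.0838−0.991) × (0.004294−0.6307) = (-2.742)×(-0.6264) = 1.718 mol·L⁻¹.

1.72 mol·L⁻¹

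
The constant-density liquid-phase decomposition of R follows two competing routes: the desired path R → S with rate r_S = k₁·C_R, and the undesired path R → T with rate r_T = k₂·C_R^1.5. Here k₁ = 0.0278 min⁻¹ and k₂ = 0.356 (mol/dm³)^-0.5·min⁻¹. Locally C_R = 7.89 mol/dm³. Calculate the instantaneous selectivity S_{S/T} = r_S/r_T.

0.0278

S_{S/T} = r_S/r_T = (k₁·C_R)/(k₂·C_R^1.5) = (k₁/k₂)·C_R^-0.5.
= (0.0278×7.890) / (0.356×7.890^1.5) = 0.2193/7.890 = 0.0278.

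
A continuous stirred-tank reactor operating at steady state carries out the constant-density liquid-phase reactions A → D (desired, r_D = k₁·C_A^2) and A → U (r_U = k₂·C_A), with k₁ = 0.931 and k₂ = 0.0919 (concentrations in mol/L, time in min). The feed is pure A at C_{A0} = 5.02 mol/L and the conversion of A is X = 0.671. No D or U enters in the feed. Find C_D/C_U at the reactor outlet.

Exit C_A = C_{A0}(1−X) = 5.02×0.329 = 1.652 mol/L.
In a CSTR the entire volume is at exit conditions, so r_D = 0.931×1.652^2 = 2.540 and r_U = 0.0919×1.652 = 0.1518.
Overall selectivity = C_D/C_U = r_Dτ/(r_Uτ) = r_D/r_U = 16.7.

16.7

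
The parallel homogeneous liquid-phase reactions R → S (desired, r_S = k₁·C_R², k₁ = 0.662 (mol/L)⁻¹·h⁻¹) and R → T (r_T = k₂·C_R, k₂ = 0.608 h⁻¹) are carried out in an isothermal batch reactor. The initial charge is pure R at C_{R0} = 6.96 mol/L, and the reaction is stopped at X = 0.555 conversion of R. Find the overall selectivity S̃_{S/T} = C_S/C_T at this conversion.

C_R = C_{R0}(1−X) = 3.097 mol/L.
Along a PFR/batch, dC_T/dC_R = −r_T/(r_S+r_T) = −k₂/(k₂+k₁·C_R).
Integrating from C_{R0} to C_R: C_T = (0.608/0.662)·ln[(0.608+0.662·6.96)/(0.608+0.662·3.10)] = 0.9184·ln(5.216/2.658) = 0.6190 mol/L.
Then C_S = (C_{R0}−C_R) − C_T = 3.863 − 0.6190 = 3.244 mol/L.
S̃_{S/T} = C_S/C_T = 3.244/0.6190 = 5.24.

5.24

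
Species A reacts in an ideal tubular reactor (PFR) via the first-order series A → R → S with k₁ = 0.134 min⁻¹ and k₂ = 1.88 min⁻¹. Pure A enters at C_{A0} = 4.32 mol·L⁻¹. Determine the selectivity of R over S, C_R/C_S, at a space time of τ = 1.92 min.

For first-order series with pure A initially, C_R(τ) = k₁C_{A0}/(k₂−k₁)·(e^(−k₁τ) − e^(−k₂τ)).
e^(−k₁τ) = e^(−0.134×1.92) = e^(−0.2573) = 0.7732; e^(−k₂τ) = e^(−3.610) = 0.02706.
C_R = 0.134×4.32/(1.88−0.134) × (0.7732−0.02706) = 0.3315×0.7461 = 0.2474 mol·L⁻¹.
C_A = C_{A0}e^(−k₁τ) = 3.340 mol·L⁻¹, so C_S = C_{A0}−C_A−C_R = 0.7326 mol·L⁻¹; C_R/C_S = 0.338.

0.338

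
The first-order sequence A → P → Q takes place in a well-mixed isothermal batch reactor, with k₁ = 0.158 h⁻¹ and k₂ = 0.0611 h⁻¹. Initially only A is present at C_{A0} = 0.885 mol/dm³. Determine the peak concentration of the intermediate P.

0.486 mol/dm³

For a first-order series the maximum intermediate yield is C_{P,max}/C_{A0} = (k₁/k₂)^[k₂/(k₂−k₁)].
= (0.158/0.0611)^(0.0611/(0.0611−0.158)) = (2.586)^(-0.6305) = 0.5493.
C_{P,max} = 0.5493×0.885 = 0.486 mol/dm³.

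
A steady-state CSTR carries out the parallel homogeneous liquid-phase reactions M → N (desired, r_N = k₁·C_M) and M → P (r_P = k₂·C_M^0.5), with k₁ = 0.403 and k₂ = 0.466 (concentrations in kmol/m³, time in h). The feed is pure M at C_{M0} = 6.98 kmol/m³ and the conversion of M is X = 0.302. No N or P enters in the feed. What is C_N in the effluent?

Exit C_M = C_{M0}(1−X) = 6.98×0.698 = 4.872 kmol/m³.
In a CSTR the entire volume is at exit conditions, so r_N = 0.403×4.872 = 1.963 and r_P = 0.466×4.872^0.5 = 1.029.
Fraction of consumed M going to N: r_N/(r_N+r_P) = 0.6562.
C_N = 0.6562·C_{M0}·X = 0.6562×6.98×0.302 = 1.38 kmol/m³.

1.38 kmol/m³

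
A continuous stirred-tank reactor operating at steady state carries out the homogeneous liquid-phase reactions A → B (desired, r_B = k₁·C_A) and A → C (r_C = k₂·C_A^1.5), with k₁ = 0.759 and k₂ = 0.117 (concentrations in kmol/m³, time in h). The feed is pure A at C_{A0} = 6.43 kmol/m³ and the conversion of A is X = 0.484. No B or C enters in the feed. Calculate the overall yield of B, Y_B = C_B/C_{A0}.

0.378

Exit C_A = C_{A0}(1−X) = 6.43×0.516 = 3.318 kmol/m³.
In a CSTR the entire volume is at exit conditions, so r_B = 0.759×3.318 = 2.518 and r_C = 0.117×3.318^1.5 = 0.7071.
Fraction of consumed A going to B: r_B/(r_B+r_C) = 0.7808.
C_B = 0.7808·C_{A0}·X = 0.7808×6.43×0.484 = 2.43 kmol/m³; Y_B = C_B/C_{A0} = 0.378.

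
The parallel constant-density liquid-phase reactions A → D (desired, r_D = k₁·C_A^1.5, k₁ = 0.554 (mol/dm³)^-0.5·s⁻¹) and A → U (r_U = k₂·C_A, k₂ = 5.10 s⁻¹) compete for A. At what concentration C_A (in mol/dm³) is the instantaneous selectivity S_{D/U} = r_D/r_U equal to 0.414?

S_{D/U} = (k₁/k₂)·C_A^0.5 ⇒ C_A = (S·k₂/k₁)^(2).
= (0.414×5.10/0.554)^(2) = (3.811)^(2) = 14.5 mol/dm³.

14.5 mol/dm³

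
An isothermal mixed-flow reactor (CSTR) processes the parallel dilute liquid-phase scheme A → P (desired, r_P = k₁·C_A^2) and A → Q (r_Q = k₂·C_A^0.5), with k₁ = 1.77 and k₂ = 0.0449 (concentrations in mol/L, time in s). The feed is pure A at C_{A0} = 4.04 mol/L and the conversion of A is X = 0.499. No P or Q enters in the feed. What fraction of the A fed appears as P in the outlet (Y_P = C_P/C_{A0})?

0.495

Exit C_A = C_{A0}(1−X) = 4.04×0.501 = 2.024 mol/L.
In a CSTR the entire volume is at exit conditions, so r_P = 1.77×2.024^2 = 7.251 and r_Q = 0.0449×2.024^0.5 = 0.06388.
Fraction of consumed A going to P: r_P/(r_P+r_Q) = 0.9913.
C_P = 0.9913·C_{A0}·X = 0.9913×4.04×0.499 = 2.00 mol/L; Y_P = C_P/C_{A0} = 0.495.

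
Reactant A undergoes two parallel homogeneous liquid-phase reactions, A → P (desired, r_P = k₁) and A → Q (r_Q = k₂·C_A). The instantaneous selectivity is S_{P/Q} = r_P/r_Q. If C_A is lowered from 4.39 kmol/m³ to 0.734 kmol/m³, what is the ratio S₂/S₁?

5.98

S_{P/Q} = (k₁/k₂)·C_A⁻¹, so S₂/S₁ = (C_{A,2}/C_{A,1})⁻¹.
= 4.39/0.734 = 5.98.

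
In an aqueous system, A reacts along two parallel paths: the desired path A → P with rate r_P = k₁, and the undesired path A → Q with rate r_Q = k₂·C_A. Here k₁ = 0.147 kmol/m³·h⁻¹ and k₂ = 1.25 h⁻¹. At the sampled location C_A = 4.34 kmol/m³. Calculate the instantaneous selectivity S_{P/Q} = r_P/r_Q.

S_{P/Q} = r_P/r_Q = (k₁)/(k₂·C_A) = (k₁/k₂)·C_A⁻¹.
= (0.147) / (1.25×4.340) = 0.1470/5.425 = 0.0271.

0.0271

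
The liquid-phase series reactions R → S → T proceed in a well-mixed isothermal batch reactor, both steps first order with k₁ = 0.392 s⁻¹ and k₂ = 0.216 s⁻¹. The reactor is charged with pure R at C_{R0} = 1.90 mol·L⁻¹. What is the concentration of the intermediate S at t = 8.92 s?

0.488 mol·L⁻¹

The intermediate concentration in a first-order A→B→C sequence is C_S = k₁C_{R0}(e^(−k₁t) − e^(−k₂t))/(k₂−k₁).
e^(−k₁t) = e^(−0.392×8.92) = e^(−3.497) = 0.03030; e^(−k₂t) = e^(−1.927) = 0.1456.
C_S = 0.392×1.90/(0.216−0.392) × (0.03030−0.1456) = (-4.232)×(-0.1153) = 0.4880 mol·L⁻¹.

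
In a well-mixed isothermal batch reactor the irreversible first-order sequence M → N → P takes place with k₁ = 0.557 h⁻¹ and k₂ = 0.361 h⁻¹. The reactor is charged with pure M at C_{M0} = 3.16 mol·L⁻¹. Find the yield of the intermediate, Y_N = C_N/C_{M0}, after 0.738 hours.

Solving the coupled first-order balances gives C_N(t) = [k₁/(k₂−k₁)]·C_{M0}·(e^(−k₁t) − e^(−k₂t)).
e^(−k₁t) = e^(−0.557×0.738) = e^(−0.4111) = 0.6629; e^(−k₂t) = e^(−0.2664) = 0.7661.
C_N = 0.557×3.16/(0.361−0.557) × (0.6629−0.7661) = (-8.980)×(-0.1032) = 0.9265 mol·L⁻¹.
Y_N = C_N/C_{M0} = 0.9265/3.16 = 0.293.

0.293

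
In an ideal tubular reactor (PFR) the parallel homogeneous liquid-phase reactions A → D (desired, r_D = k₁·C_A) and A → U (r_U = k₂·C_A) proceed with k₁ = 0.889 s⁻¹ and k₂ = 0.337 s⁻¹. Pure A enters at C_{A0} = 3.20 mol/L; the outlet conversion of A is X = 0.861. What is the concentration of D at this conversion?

2.00 mol/L

C_A = C_{A0}(1−X) = 0.4448 mol/L.
Both paths are first order in A, so the instantaneous fraction to D is constant: dC_D/d(−C_A) = k₁/(k₁+k₂) = 0.7251.
C_D = 0.7251·(C_{A0}−C_A) = 0.7251×2.755 = 2.00 mol/L.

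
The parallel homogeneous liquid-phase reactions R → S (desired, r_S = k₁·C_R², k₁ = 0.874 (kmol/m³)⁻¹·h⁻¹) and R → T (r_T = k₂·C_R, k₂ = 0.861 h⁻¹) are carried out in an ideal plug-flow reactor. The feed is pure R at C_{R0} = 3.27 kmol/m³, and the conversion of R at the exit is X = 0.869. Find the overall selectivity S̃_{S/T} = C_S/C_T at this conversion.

C_R = C_{R0}(1−X) = 0.4284 kmol/m³.
Along a PFR/batch, dC_T/dC_R = −r_T/(r_S+r_T) = −k₂/(k₂+k₁·C_R).
Integrating from C_{R0} to C_R: C_T = (0.861/0.874)·ln[(0.861+0.874·3.27)/(0.861+0.874·0.428)] = 0.9851·ln(3.719/1.235) = 1.086 kmol/m³.
Then C_S = (C_{R0}−C_R) − C_T = 2.842 − 1.086 = 1.756 kmol/m³.
S̃_{S/T} = C_S/C_T = 1.756/1.086 = 1.62.

1.62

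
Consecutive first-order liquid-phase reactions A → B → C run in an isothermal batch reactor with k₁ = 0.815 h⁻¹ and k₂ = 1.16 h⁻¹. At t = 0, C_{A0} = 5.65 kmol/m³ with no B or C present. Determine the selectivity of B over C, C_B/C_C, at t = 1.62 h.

0.584

For first-order series with pure A initially, C_B(t) = k₁C_{A0}/(k₂−k₁)·(e^(−k₁t) − e^(−k₂t)).
e^(−k₁t) = e^(−0.815×1.62) = e^(−1.320) = 0.2671; e^(−k₂t) = e^(−1.879) = 0.1527.
C_B = 0.815×5.65/(1.16−0.815) × (0.2671−0.1527) = 13.35×0.1143 = 1.526 kmol/m³.
C_A = C_{A0}e^(−k₁t) = 1.509 kmol/m³, so C_C = C_{A0}−C_A−C_B = 2.615 kmol/m³; C_B/C_C = 0.584.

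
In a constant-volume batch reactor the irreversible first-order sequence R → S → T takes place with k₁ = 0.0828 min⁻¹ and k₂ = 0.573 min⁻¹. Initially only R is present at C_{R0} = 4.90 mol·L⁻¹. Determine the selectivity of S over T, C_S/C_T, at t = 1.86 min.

For first-order series with pure R initially, C_S(t) = k₁C_{R0}/(k₂−k₁)·(e^(−k₁t) − e^(−k₂t)).
e^(−k₁t) = e^(−0.0828×1.86) = e^(−0.1540) = 0.8573; e^(−k₂t) = e^(−1.066) = 0.3445.
C_S = 0.0828×4.90/(0.573−0.0828) × (0.8573−0.3445) = 0.8277×0.5128 = 0.4244 mol·L⁻¹.
C_R = C_{R0}e^(−k₁t) = 4.201 mol·L⁻¹, so C_T = C_{R0}−C_R−C_S = 0.2750 mol·L⁻¹; C_S/C_T = 1.54.

1.54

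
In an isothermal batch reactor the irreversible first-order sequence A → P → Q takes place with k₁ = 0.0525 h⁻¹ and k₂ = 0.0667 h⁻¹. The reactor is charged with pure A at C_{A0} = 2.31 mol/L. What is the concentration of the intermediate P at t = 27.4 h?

The intermediate concentration in a first-order A→B→C sequence is C_P = k₁C_{A0}(e^(−k₁t) − e^(−k₂t))/(k₂−k₁).
e^(−k₁t) = e^(−0.0525×27.4) = e^(−1.438) = 0.2373; e^(−k₂t) = e^(−1.828) = 0.1608.
C_P = 0.0525×2.31/(0.0667−0.0525) × (0.2373−0.1608) = 8.540×0.07648 = 0.6532 mol/L.

0.653 mol/L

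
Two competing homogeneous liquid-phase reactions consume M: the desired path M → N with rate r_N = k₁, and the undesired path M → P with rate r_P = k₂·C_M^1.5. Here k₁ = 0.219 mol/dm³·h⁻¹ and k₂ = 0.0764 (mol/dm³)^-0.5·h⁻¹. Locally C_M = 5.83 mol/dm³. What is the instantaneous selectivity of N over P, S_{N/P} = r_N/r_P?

0.204

S_{N/P} = r_N/r_P = (k₁)/(k₂·C_M^1.5) = (k₁/k₂)·C_M^-1.5.
= (0.219) / (0.0764×5.830^1.5) = 0.2190/1.075 = 0.204.
The undesired path is higher order in M, so low C_M (CSTR or dilute feed) favours N.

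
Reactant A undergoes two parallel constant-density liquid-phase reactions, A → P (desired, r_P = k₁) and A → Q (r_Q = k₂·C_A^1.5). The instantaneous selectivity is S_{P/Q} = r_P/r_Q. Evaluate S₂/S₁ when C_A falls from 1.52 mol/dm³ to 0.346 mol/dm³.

S_{P/Q} = (k₁/k₂)·C_A^-1.5, so S₂/S₁ = (C_{A,2}/C_{A,1})^-1.5.
= (0.346/1.52)^(-1.5) = (0.2276)^(-1.5) = 9.21.
Selectivity toward P rises as C_A falls — low-concentration operation is favoured.

9.21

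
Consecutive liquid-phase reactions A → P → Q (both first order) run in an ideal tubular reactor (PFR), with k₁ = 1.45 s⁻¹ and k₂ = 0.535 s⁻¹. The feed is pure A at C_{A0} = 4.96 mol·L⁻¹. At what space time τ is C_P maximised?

The intermediate peaks when r₁ = r₂, i.e. k₁e^(−k₁τ) = k₂e^(−k₂τ), giving τ_opt = ln(k₂/k₁)/(k₂−k₁).
= ln(0.535/1.45)/(0.535−1.45) = ln(0.3690)/-0.9150 = -0.9971/-0.9150 = 1.09 s.

1.09 s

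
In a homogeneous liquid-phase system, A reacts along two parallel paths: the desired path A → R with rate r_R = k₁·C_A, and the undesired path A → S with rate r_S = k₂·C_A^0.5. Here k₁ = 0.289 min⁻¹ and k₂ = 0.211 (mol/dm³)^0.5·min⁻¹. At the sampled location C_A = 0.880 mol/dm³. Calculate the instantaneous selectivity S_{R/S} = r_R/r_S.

1.28

S_{R/S} = r_R/r_S = (k₁·C_A)/(k₂·C_A^0.5) = (k₁/k₂)·C_A^0.5.
= (0.289×0.8800) / (0.211×0.8800^0.5) = 0.2543/0.1979 = 1.28.
Since the desired path is higher order in A, keeping C_A high (PFR or concentrated feed) favours R.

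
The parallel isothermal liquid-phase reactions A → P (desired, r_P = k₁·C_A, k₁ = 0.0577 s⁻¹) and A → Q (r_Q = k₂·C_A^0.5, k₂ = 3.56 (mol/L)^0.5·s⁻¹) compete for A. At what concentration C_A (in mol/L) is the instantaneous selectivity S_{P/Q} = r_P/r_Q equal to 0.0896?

30.6 mol/L

S_{P/Q} = (k₁/k₂)·C_A^0.5 ⇒ C_A = (S·k₂/k₁)^(2).
= (0.0896×3.56/0.0577)^(2) = (5.528)^(2) = 30.6 mol/L.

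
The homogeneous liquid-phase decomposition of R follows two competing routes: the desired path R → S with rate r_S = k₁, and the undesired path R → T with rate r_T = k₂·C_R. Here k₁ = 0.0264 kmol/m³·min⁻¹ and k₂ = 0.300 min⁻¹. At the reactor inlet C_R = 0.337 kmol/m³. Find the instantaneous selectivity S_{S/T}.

S_{S/T} = r_S/r_T = (k₁)/(k₂·C_R) = (k₁/k₂)·C_R⁻¹.
= (0.0264) / (0.300×0.3370) = 0.02640/0.1011 = 0.261.
The undesired path is higher order in R, so low C_R (CSTR or dilute feed) favours S.

0.261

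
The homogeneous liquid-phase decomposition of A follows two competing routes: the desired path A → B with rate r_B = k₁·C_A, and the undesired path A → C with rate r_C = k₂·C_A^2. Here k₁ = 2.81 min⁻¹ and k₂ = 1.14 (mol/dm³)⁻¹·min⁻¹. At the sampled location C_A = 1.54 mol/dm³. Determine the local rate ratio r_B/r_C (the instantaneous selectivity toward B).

S_{B/C} = r_B/r_C = (k₁·C_A)/(k₂·C_A^2) = (k₁/k₂)·C_A⁻¹.
= (2.81×1.540) / (1.14×1.540^2) = 4.327/2.704 = 1.60.

1.60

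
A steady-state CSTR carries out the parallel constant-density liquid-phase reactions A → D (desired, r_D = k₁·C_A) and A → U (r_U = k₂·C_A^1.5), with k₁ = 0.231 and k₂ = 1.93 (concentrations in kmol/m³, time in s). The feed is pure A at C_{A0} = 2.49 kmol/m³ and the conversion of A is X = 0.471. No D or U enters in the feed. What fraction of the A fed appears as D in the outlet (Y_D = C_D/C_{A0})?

Exit C_A = C_{A0}(1−X) = 2.49×0.529 = 1.317 kmol/m³.
Rates in a CSTR are evaluated at the outlet concentration: r_D = 0.231×1.317 = 0.3043, r_U = 1.93×1.317^1.5 = 2.918.
Fraction of consumed A going to D: r_D/(r_D+r_U) = 0.09444.
C_D = 0.09444·C_{A0}·X = 0.09444×2.49×0.471 = 0.111 kmol/m³; Y_D = C_D/C_{A0} = 0.0445.

0.0445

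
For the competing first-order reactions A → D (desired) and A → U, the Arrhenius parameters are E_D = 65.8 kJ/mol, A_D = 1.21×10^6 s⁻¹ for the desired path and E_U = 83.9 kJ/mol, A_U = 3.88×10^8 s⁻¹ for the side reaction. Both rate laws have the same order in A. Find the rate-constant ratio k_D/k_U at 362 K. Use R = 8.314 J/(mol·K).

1.28

With equal orders, S_{D/U} = k_D/k_U = (A_D/A_U)·exp[(E_U−E_D)/(RT)].
(E_U−E_D)/(RT) = (83.9−65.8)×10³/(8.314×362) = 18100/3010 = 6.014.
k_D/k_U = (1.21×10^6/3.88×10^8)·exp(6.014) = 0.003119 × 409.1 = 1.28.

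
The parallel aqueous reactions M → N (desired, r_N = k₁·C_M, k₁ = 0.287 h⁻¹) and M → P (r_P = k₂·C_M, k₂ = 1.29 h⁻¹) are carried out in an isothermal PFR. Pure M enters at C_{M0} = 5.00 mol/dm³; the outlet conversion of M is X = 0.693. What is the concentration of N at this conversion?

C_M = C_{M0}(1−X) = 1.535 mol/dm³.
Both paths are first order in M, so the instantaneous fraction to N is constant: dC_N/d(−C_M) = k₁/(k₁+k₂) = 0.1820.
C_N = 0.1820·(C_{M0}−C_M) = 0.1820×3.465 = 0.631 mol/dm³.

0.631 mol/dm³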